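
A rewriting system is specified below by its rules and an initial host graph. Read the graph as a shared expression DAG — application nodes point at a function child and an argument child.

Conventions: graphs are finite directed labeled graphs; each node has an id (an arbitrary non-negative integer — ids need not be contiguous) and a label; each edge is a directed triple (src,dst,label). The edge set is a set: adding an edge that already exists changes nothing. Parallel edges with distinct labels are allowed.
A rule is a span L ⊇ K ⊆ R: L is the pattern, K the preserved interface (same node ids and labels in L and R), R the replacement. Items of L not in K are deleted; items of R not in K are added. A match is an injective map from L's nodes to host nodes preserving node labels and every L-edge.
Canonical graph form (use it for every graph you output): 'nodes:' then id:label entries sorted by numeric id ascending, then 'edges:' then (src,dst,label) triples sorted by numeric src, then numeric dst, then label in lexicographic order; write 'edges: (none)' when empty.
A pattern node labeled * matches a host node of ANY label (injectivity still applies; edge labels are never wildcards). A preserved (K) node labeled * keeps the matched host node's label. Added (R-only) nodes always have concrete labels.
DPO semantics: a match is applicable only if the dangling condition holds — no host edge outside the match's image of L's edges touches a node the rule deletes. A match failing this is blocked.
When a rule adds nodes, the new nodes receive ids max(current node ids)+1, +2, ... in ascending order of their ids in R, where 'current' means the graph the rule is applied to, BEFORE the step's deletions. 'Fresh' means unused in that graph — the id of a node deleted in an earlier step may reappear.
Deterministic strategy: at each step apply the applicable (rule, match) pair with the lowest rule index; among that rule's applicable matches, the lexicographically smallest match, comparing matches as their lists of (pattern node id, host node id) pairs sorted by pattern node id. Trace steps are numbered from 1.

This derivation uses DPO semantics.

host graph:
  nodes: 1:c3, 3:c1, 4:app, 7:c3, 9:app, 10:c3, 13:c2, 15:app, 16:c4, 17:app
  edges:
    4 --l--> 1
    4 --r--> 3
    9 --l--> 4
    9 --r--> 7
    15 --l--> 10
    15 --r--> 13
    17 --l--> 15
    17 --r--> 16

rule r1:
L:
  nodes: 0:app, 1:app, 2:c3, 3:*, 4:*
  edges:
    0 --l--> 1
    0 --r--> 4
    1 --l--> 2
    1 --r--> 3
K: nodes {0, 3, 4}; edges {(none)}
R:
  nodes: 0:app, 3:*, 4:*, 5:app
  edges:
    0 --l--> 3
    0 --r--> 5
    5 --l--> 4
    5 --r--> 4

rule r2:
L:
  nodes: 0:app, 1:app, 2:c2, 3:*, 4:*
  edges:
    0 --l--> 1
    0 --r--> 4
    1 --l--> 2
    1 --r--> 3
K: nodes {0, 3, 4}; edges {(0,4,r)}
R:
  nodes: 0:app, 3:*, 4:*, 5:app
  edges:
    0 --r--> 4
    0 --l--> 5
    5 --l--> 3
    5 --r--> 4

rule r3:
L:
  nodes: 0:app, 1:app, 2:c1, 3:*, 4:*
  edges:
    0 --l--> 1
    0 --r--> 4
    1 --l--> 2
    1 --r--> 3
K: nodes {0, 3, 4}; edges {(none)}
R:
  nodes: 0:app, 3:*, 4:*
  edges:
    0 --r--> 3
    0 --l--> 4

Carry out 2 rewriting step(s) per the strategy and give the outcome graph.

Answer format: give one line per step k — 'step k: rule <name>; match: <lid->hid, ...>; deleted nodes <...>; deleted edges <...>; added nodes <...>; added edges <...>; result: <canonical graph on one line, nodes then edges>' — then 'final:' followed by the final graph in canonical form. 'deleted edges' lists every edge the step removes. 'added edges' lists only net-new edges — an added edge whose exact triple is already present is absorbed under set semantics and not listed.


step 1: rule r1; match: 0->9, 1->4, 2->1, 3->3, 4->7; deleted nodes 1, 4; deleted edges (4,1,l); (4,3,r); (9,4,l); (9,7,r); added nodes 18; added edges (9,3,l); (9,18,r); (18,7,l); (18,7,r); result: nodes: 3:c1, 7:c3, 9:app, 10:c3, 13:c2, 15:app, 16:c4, 17:app, 18:app edges: (9,3,l); (9,18,r); (15,10,l); (15,13,r); (17,15,l); (17,16,r); (18,7,l); (18,7,r)
step 2: rule r1; match: 0->17, 1->15, 2->10, 3->13, 4->16; deleted nodes 10, 15; deleted edges (15,10,l); (15,13,r); (17,15,l); (17,16,r); added nodes 19; added edges (17,13,l); (17,19,r); (19,16,l); (19,16,r); result: nodes: 3:c1, 7:c3, 9:app, 13:c2, 16:c4, 17:app, 18:app, 19:app edges: (9,3,l); (9,18,r); (17,13,l); (17,19,r); (18,7,l); (18,7,r); (19,16,l); (19,16,r)
final:
nodes: 3:c1, 7:c3, 9:app, 13:c2, 16:c4, 17:app, 18:app, 19:app
edges: (9,3,l); (9,18,r); (17,13,l); (17,19,r); (18,7,l); (18,7,r); (19,16,l); (19,16,r)


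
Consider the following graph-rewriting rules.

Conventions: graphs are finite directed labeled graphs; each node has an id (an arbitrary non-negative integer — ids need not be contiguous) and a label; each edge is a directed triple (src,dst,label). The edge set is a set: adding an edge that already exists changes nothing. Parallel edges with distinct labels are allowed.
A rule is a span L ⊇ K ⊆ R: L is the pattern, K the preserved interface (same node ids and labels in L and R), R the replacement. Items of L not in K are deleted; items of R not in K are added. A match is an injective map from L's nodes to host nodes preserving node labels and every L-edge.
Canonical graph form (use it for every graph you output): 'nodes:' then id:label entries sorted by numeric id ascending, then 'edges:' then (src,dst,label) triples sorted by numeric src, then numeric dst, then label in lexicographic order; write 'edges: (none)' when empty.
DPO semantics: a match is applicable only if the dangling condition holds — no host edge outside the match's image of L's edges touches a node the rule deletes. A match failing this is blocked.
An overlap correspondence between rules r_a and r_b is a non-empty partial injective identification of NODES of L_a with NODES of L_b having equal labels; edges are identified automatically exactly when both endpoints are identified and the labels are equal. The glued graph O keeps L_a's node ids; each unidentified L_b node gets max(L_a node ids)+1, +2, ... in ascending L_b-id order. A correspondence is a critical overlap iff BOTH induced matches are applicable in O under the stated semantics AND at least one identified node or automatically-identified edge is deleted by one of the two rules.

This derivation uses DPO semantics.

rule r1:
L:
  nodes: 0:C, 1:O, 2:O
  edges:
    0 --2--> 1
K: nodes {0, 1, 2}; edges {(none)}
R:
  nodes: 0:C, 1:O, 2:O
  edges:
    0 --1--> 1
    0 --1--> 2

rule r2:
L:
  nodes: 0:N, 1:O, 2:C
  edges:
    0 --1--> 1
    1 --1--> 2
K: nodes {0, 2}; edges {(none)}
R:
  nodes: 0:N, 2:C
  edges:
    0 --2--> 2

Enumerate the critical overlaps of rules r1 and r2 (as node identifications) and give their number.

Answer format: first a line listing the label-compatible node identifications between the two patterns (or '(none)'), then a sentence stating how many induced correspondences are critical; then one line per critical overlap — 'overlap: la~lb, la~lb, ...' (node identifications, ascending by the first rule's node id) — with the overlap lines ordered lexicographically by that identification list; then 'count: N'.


label-compatible node identifications between L(r1) and L(r2): 0~2, 1~1, 2~1
2 of the induced correspondences are critical overlaps of r1 and r2.
overlap: 0~2, 2~1
overlap: 2~1
count: 2


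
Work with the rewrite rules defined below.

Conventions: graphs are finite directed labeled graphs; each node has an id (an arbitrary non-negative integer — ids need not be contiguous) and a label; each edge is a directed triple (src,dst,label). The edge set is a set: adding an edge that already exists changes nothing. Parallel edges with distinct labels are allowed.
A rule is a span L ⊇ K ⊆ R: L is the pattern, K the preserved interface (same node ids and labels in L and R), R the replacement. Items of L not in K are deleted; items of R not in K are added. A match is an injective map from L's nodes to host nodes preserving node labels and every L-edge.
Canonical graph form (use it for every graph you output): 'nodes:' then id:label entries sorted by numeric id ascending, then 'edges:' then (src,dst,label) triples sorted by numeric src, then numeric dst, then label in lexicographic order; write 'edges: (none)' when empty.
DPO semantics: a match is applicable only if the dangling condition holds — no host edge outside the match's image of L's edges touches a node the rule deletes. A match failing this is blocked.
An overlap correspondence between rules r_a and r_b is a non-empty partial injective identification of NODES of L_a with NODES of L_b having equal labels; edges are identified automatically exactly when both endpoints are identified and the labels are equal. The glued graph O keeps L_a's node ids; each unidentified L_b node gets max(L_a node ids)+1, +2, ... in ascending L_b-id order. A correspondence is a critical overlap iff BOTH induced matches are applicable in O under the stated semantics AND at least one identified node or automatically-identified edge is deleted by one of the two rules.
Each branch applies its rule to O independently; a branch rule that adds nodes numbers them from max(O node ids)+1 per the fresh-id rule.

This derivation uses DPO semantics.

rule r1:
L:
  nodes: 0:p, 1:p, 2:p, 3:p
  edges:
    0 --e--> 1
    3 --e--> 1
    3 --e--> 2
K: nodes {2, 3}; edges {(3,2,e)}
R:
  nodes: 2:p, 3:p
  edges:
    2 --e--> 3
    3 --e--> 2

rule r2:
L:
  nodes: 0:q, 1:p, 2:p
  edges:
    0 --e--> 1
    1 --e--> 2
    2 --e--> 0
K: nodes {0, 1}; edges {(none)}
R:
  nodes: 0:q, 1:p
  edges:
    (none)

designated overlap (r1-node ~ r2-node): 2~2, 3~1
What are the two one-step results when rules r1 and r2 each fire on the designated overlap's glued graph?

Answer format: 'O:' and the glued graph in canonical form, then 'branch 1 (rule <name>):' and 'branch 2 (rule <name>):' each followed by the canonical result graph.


O:
nodes: 0:p, 1:p, 2:p, 3:p, 4:q
edges: (0,1,e); (2,4,e); (3,1,e); (3,2,e); (4,3,e)
branch 1 (rule r1):
nodes: 2:p, 3:p, 4:q
edges: (2,3,e); (2,4,e); (3,2,e); (4,3,e)
branch 2 (rule r2):
nodes: 0:p, 1:p, 3:p, 4:q
edges: (0,1,e); (3,1,e)


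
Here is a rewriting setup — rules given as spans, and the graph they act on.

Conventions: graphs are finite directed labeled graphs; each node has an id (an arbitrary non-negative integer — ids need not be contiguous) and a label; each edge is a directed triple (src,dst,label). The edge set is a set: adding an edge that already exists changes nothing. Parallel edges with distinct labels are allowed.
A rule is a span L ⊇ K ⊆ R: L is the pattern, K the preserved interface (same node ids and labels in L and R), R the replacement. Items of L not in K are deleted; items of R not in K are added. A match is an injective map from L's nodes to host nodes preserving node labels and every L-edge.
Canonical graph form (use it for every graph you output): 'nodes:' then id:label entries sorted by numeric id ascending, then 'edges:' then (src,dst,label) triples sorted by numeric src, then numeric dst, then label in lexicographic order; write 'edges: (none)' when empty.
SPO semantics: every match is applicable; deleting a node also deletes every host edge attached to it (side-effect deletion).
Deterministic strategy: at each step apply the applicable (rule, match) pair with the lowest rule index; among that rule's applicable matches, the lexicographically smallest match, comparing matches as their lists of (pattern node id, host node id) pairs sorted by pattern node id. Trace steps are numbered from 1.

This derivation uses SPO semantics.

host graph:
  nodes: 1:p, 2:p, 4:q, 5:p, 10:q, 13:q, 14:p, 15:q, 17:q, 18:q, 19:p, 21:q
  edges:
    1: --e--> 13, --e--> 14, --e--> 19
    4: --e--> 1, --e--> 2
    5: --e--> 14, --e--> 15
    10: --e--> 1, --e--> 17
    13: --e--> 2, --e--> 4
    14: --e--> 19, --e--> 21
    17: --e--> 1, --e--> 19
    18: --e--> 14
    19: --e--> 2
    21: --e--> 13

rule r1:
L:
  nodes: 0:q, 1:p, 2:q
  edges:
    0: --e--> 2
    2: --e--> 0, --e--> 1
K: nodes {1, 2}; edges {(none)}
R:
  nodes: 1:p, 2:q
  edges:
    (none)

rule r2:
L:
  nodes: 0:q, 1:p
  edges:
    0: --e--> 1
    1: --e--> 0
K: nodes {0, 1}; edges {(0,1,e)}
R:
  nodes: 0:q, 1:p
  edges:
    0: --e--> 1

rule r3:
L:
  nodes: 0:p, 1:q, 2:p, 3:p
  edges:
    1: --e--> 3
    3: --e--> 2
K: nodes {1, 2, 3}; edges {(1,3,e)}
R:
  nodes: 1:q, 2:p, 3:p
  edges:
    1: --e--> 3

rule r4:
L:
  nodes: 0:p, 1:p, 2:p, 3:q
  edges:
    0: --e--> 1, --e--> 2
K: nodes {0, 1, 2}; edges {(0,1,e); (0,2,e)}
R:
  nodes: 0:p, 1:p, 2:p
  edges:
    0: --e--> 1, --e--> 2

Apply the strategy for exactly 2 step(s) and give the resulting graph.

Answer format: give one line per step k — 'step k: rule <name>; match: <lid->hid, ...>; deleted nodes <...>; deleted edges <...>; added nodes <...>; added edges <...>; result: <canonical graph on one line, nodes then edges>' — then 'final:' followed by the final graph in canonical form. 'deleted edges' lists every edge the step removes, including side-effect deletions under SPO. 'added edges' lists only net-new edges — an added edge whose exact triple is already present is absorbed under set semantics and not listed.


step 1: rule r3; match: 0->1, 1->17, 2->2, 3->19; deleted nodes 1; deleted edges (1,13,e); (1,14,e); (1,19,e); (4,1,e); (10,1,e); (17,1,e); (19,2,e); added nodes (none); added edges (none); result: nodes: 2:p, 4:q, 5:p, 10:q, 13:q, 14:p, 15:q, 17:q, 18:q, 19:p, 21:q edges: (4,2,e); (5,14,e); (5,15,e); (10,17,e); (13,2,e); (13,4,e); (14,19,e); (14,21,e); (17,19,e); (18,14,e); (21,13,e)
step 2: rule r3; match: 0->2, 1->18, 2->19, 3->14; deleted nodes 2; deleted edges (4,2,e); (13,2,e); (14,19,e); added nodes (none); added edges (none); result: nodes: 4:q, 5:p, 10:q, 13:q, 14:p, 15:q, 17:q, 18:q, 19:p, 21:q edges: (5,14,e); (5,15,e); (10,17,e); (13,4,e); (14,21,e); (17,19,e); (18,14,e); (21,13,e)
final:
nodes: 4:q, 5:p, 10:q, 13:q, 14:p, 15:q, 17:q, 18:q, 19:p, 21:q
edges: (5,14,e); (5,15,e); (10,17,e); (13,4,e); (14,21,e); (17,19,e); (18,14,e); (21,13,e)


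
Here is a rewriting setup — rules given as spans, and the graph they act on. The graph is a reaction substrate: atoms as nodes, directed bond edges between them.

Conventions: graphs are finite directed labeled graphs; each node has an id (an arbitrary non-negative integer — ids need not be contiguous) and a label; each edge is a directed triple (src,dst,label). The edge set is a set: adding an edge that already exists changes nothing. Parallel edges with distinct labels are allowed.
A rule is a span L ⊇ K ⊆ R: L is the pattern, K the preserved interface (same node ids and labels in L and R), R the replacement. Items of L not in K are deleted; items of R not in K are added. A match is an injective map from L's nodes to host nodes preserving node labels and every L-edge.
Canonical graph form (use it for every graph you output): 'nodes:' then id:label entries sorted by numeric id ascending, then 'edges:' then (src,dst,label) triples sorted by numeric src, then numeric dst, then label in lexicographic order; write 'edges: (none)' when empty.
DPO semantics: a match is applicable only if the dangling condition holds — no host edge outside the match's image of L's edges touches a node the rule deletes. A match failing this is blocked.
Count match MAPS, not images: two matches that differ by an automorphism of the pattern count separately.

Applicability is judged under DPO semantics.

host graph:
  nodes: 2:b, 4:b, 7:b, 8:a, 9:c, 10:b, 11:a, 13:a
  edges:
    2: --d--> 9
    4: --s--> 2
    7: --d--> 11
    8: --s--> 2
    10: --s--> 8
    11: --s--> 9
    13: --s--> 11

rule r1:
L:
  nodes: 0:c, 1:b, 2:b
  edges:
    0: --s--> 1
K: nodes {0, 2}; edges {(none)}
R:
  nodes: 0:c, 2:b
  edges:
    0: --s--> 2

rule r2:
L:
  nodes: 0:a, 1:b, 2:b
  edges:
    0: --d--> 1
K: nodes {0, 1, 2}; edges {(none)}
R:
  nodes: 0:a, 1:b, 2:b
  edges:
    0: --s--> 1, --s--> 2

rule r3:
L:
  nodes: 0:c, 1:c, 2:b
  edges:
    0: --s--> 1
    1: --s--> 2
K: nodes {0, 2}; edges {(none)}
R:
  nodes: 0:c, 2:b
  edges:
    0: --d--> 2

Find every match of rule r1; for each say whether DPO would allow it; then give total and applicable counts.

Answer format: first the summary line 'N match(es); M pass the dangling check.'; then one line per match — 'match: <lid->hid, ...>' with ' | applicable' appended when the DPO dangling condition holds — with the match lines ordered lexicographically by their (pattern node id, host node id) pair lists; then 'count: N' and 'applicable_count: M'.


0 match(es); 0 pass the dangling check.
count: 0
applicable_count: 0


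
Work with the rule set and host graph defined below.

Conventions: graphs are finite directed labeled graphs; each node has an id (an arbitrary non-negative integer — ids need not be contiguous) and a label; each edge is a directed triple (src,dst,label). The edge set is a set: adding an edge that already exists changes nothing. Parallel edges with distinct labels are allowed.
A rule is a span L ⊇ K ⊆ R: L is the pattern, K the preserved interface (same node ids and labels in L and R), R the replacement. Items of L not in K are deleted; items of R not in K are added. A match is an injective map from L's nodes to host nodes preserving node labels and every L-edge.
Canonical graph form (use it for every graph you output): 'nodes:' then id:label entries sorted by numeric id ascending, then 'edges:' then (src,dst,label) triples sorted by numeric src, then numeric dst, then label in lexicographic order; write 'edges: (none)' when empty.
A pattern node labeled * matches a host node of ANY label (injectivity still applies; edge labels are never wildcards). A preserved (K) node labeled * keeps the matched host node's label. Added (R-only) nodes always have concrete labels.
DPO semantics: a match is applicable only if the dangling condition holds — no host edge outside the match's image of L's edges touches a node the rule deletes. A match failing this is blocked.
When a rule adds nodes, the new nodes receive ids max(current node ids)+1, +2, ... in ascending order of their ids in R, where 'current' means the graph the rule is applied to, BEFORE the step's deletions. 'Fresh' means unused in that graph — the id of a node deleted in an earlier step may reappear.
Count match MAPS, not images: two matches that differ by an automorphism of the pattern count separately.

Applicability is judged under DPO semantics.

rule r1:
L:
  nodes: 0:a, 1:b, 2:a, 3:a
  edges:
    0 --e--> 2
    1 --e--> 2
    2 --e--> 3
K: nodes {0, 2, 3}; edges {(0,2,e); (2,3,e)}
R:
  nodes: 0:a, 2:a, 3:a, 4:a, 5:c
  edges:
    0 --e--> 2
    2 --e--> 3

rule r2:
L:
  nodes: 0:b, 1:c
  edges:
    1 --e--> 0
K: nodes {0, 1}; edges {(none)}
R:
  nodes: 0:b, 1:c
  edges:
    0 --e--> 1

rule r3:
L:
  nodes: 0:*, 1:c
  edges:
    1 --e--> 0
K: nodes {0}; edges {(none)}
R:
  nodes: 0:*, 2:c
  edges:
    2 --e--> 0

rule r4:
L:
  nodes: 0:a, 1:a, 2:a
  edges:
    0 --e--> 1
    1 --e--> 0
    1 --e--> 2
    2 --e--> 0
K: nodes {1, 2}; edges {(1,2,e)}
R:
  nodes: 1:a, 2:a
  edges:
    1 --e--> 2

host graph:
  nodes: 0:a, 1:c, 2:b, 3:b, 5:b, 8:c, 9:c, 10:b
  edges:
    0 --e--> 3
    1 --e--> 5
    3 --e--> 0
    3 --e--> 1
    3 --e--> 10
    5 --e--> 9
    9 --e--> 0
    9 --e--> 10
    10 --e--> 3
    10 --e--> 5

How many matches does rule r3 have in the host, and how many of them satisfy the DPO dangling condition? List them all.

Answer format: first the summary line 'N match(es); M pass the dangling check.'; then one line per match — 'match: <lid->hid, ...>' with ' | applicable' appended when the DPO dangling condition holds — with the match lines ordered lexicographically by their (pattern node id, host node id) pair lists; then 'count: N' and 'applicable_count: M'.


3 match(es); 0 pass the dangling check.
match: 0->0, 1->9
match: 0->5, 1->1
match: 0->10, 1->9
count: 3
applicable_count: 0


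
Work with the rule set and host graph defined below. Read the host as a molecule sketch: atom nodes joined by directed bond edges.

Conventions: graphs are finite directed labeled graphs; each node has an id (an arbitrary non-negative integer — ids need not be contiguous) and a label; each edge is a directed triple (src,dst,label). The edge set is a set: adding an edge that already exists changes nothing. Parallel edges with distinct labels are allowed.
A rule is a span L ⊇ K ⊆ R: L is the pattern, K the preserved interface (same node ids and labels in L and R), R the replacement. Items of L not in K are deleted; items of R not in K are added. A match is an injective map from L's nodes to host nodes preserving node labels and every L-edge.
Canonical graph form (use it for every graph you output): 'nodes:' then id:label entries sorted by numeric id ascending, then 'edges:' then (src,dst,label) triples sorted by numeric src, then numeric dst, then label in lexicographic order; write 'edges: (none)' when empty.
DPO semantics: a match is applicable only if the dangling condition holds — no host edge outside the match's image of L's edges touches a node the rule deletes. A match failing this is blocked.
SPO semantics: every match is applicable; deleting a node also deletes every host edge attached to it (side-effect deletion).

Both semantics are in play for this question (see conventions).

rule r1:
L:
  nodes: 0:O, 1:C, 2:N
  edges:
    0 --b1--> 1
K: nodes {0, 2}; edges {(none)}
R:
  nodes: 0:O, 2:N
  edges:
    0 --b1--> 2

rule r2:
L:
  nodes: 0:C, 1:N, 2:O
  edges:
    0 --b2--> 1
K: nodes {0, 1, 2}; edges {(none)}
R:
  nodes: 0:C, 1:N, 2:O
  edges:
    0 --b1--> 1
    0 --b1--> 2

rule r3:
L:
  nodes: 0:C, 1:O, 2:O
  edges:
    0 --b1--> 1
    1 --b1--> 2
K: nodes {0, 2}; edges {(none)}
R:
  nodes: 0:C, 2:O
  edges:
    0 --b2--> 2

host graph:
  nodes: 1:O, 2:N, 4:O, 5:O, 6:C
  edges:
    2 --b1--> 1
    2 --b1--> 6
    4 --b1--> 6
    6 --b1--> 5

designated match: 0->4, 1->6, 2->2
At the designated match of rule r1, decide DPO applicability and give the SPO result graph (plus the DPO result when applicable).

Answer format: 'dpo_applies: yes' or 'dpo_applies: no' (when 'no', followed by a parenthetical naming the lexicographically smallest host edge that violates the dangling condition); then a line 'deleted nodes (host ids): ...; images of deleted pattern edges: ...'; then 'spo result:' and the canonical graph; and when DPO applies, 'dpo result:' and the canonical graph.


dpo_applies: no
(the rule deletes node 6, which keeps host edge (2,6,b1) outside the match image — the dangling condition fails, DPO blocks; SPO proceeds and side-deletes such edges)
deleted nodes (host ids): 6; images of deleted pattern edges: (4,6,b1)
spo result:
nodes: 1:O, 2:N, 4:O, 5:O
edges: (2,1,b1); (4,2,b1)


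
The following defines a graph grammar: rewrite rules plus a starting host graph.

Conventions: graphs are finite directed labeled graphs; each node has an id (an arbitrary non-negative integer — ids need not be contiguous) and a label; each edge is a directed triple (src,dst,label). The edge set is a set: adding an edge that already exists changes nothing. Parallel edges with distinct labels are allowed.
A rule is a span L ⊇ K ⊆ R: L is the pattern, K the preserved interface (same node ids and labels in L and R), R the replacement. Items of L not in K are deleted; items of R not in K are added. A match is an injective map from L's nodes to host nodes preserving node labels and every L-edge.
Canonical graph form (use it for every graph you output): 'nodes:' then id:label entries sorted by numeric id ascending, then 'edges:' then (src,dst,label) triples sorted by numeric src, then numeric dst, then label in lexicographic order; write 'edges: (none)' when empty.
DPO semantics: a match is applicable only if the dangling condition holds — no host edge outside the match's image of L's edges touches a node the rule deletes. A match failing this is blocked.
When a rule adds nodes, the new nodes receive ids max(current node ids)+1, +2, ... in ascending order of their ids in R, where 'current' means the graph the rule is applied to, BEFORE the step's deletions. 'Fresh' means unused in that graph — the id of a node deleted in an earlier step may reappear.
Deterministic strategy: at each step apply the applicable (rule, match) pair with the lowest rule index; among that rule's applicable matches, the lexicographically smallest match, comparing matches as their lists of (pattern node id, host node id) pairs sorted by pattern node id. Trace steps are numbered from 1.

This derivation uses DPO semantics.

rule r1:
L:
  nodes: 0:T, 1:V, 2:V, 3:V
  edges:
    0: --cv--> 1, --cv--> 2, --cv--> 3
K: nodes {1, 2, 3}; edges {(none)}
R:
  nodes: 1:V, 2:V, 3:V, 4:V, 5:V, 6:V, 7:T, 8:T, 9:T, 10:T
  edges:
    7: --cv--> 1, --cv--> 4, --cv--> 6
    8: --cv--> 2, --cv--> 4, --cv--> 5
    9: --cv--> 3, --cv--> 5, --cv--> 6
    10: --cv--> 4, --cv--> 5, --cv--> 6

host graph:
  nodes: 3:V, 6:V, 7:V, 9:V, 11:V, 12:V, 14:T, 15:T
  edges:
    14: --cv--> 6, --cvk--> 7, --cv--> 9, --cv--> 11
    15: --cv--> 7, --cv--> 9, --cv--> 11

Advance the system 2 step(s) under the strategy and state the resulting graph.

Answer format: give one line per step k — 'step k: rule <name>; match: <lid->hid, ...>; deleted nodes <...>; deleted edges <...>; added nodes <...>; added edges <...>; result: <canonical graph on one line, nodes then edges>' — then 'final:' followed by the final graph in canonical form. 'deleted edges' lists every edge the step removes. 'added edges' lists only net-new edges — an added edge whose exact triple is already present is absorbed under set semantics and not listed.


step 1: rule r1; match: 0->15, 1->7, 2->9, 3->11; deleted nodes 15; deleted edges (15,7,cv); (15,9,cv); (15,11,cv); added nodes 16, 17, 18, 19, 20, 21, 22; added edges (19,7,cv); (19,16,cv); (19,18,cv); (20,9,cv); (20,16,cv); (20,17,cv); (21,11,cv); (21,17,cv); (21,18,cv); (22,16,cv); (22,17,cv); (22,18,cv); result: nodes: 3:V, 6:V, 7:V, 9:V, 11:V, 12:V, 14:T, 16:V, 17:V, 18:V, 19:T, 20:T, 21:T, 22:T edges: (14,6,cv); (14,7,cvk); (14,9,cv); (14,11,cv); (19,7,cv); (19,16,cv); (19,18,cv); (20,9,cv); (20,16,cv); (20,17,cv); (21,11,cv); (21,17,cv); (21,18,cv); (22,16,cv); (22,17,cv); (22,18,cv)
step 2: rule r1; match: 0->19, 1->7, 2->16, 3->18; deleted nodes 19; deleted edges (19,7,cv); (19,16,cv); (19,18,cv); added nodes 23, 24, 25, 26, 27, 28, 29; added edges (26,7,cv); (26,23,cv); (26,25,cv); (27,16,cv); (27,23,cv); (27,24,cv); (28,18,cv); (28,24,cv); (28,25,cv); (29,23,cv); (29,24,cv); (29,25,cv); result: nodes: 3:V, 6:V, 7:V, 9:V, 11:V, 12:V, 14:T, 16:V, 17:V, 18:V, 20:T, 21:T, 22:T, 23:V, 24:V, 25:V, 26:T, 27:T, 28:T, 29:T edges: (14,6,cv); (14,7,cvk); (14,9,cv); (14,11,cv); (20,9,cv); (20,16,cv); (20,17,cv); (21,11,cv); (21,17,cv); (21,18,cv); (22,16,cv); (22,17,cv); (22,18,cv); (26,7,cv); (26,23,cv); (26,25,cv); (27,16,cv); (27,23,cv); (27,24,cv); (28,18,cv); (28,24,cv); (28,25,cv); (29,23,cv); (29,24,cv); (29,25,cv)
final:
nodes: 3:V, 6:V, 7:V, 9:V, 11:V, 12:V, 14:T, 16:V, 17:V, 18:V, 20:T, 21:T, 22:T, 23:V, 24:V, 25:V, 26:T, 27:T, 28:T, 29:T
edges: (14,6,cv); (14,7,cvk); (14,9,cv); (14,11,cv); (20,9,cv); (20,16,cv); (20,17,cv); (21,11,cv); (21,17,cv); (21,18,cv); (22,16,cv); (22,17,cv); (22,18,cv); (26,7,cv); (26,23,cv); (26,25,cv); (27,16,cv); (27,23,cv); (27,24,cv); (28,18,cv); (28,24,cv); (28,25,cv); (29,23,cv); (29,24,cv); (29,25,cv)


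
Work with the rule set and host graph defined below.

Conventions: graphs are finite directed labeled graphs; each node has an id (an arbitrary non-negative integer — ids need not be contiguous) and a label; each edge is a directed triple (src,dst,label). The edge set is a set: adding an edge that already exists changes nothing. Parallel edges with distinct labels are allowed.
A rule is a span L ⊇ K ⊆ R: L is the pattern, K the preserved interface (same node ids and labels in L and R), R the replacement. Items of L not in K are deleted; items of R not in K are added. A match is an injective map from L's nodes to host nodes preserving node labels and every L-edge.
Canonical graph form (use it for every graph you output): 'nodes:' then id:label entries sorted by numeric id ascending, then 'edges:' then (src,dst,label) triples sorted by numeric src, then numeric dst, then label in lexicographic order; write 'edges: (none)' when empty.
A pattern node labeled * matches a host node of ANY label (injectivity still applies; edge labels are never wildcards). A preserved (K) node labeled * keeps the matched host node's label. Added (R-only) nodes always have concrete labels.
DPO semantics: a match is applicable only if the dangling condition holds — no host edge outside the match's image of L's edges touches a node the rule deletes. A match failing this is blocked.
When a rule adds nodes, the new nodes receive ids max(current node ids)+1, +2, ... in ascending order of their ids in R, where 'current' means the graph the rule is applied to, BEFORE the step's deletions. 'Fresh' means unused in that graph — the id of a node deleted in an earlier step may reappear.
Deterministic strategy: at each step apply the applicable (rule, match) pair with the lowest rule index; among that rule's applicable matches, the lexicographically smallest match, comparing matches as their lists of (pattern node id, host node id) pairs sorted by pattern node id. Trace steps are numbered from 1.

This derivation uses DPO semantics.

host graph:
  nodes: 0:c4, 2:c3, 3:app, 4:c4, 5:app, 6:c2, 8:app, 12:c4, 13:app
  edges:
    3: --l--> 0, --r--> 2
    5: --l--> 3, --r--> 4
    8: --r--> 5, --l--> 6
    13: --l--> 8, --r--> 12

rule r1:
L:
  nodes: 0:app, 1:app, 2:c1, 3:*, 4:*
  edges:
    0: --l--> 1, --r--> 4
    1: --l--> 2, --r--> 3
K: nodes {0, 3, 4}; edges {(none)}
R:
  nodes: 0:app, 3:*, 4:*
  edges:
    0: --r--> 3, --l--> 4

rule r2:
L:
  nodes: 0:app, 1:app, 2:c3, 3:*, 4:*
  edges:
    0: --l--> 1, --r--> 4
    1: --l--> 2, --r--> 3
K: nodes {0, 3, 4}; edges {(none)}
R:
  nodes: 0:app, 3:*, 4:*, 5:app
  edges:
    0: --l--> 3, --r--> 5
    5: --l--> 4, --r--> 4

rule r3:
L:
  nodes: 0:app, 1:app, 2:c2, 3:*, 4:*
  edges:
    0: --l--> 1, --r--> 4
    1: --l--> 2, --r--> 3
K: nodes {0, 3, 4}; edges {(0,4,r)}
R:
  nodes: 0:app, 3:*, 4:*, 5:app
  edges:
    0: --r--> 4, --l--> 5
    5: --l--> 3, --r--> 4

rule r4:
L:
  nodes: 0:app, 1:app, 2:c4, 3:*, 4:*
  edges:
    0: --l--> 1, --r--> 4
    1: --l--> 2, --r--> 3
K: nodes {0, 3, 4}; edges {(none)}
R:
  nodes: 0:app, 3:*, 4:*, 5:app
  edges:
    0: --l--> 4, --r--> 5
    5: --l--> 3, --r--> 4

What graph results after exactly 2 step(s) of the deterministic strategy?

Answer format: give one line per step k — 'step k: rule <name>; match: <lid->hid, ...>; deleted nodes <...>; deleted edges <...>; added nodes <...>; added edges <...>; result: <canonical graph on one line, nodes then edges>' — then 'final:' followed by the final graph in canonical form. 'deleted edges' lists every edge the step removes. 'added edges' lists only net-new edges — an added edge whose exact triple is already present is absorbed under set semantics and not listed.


step 1: rule r3; match: 0->13, 1->8, 2->6, 3->5, 4->12; deleted nodes 6, 8; deleted edges (8,5,r); (8,6,l); (13,8,l); added nodes 14; added edges (13,14,l); (14,5,l); (14,12,r); result: nodes: 0:c4, 2:c3, 3:app, 4:c4, 5:app, 12:c4, 13:app, 14:app edges: (3,0,l); (3,2,r); (5,3,l); (5,4,r); (13,12,r); (13,14,l); (14,5,l); (14,12,r)
step 2: rule r4; match: 0->5, 1->3, 2->0, 3->2, 4->4; deleted nodes 0, 3; deleted edges (3,0,l); (3,2,r); (5,3,l); (5,4,r); added nodes 15; added edges (5,4,l); (5,15,r); (15,2,l); (15,4,r); result: nodes: 2:c3, 4:c4, 5:app, 12:c4, 13:app, 14:app, 15:app edges: (5,4,l); (5,15,r); (13,12,r); (13,14,l); (14,5,l); (14,12,r); (15,2,l); (15,4,r)
final:
nodes: 2:c3, 4:c4, 5:app, 12:c4, 13:app, 14:app, 15:app
edges: (5,4,l); (5,15,r); (13,12,r); (13,14,l); (14,5,l); (14,12,r); (15,2,l); (15,4,r)


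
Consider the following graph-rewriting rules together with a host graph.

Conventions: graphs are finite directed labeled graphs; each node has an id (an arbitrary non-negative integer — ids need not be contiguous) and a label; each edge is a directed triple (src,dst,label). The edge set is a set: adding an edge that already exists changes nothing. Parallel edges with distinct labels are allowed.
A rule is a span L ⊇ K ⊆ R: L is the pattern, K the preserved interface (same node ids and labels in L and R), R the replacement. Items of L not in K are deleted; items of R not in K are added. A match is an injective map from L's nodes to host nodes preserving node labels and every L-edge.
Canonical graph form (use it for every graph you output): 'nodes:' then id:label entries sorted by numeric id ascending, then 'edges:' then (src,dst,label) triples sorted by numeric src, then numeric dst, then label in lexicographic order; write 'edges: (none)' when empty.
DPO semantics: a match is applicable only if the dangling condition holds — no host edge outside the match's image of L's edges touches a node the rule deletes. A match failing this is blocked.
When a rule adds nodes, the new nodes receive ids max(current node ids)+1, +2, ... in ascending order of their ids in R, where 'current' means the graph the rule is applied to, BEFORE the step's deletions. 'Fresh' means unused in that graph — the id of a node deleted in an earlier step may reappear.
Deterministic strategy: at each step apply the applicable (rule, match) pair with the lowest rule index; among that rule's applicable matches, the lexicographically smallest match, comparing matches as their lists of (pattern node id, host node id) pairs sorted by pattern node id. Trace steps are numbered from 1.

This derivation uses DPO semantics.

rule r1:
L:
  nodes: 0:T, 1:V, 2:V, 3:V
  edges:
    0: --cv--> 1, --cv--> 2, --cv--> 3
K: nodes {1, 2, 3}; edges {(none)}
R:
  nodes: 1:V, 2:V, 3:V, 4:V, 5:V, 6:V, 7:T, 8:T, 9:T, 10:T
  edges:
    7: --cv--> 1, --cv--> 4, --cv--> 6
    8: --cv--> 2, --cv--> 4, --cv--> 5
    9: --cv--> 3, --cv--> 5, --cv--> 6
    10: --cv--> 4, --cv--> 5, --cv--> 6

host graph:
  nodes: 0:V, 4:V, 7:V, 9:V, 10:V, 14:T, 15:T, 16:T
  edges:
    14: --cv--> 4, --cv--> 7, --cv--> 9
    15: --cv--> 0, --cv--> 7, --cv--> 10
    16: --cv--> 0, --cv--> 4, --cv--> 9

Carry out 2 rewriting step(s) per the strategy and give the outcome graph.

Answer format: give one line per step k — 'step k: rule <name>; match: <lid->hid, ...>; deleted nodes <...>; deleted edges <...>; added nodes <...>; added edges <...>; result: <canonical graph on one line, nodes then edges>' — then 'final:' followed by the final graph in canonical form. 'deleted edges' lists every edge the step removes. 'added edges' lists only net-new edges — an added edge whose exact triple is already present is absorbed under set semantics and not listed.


step 1: rule r1; match: 0->14, 1->4, 2->7, 3->9; deleted nodes 14; deleted edges (14,4,cv); (14,7,cv); (14,9,cv); added nodes 17, 18, 19, 20, 21, 22, 23; added edges (20,4,cv); (20,17,cv); (20,19,cv); (21,7,cv); (21,17,cv); (21,18,cv); (22,9,cv); (22,18,cv); (22,19,cv); (23,17,cv); (23,18,cv); (23,19,cv); result: nodes: 0:V, 4:V, 7:V, 9:V, 10:V, 15:T, 16:T, 17:V, 18:V, 19:V, 20:T, 21:T, 22:T, 23:T edges: (15,0,cv); (15,7,cv); (15,10,cv); (16,0,cv); (16,4,cv); (16,9,cv); (20,4,cv); (20,17,cv); (20,19,cv); (21,7,cv); (21,17,cv); (21,18,cv); (22,9,cv); (22,18,cv); (22,19,cv); (23,17,cv); (23,18,cv); (23,19,cv)
step 2: rule r1; match: 0->15, 1->0, 2->7, 3->10; deleted nodes 15; deleted edges (15,0,cv); (15,7,cv); (15,10,cv); added nodes 24, 25, 26, 27, 28, 29, 30; added edges (27,0,cv); (27,24,cv); (27,26,cv); (28,7,cv); (28,24,cv); (28,25,cv); (29,10,cv); (29,25,cv); (29,26,cv); (30,24,cv); (30,25,cv); (30,26,cv); result: nodes: 0:V, 4:V, 7:V, 9:V, 10:V, 16:T, 17:V, 18:V, 19:V, 20:T, 21:T, 22:T, 23:T, 24:V, 25:V, 26:V, 27:T, 28:T, 29:T, 30:T edges: (16,0,cv); (16,4,cv); (16,9,cv); (20,4,cv); (20,17,cv); (20,19,cv); (21,7,cv); (21,17,cv); (21,18,cv); (22,9,cv); (22,18,cv); (22,19,cv); (23,17,cv); (23,18,cv); (23,19,cv); (27,0,cv); (27,24,cv); (27,26,cv); (28,7,cv); (28,24,cv); (28,25,cv); (29,10,cv); (29,25,cv); (29,26,cv); (30,24,cv); (30,25,cv); (30,26,cv)
final:
nodes: 0:V, 4:V, 7:V, 9:V, 10:V, 16:T, 17:V, 18:V, 19:V, 20:T, 21:T, 22:T, 23:T, 24:V, 25:V, 26:V, 27:T, 28:T, 29:T, 30:T
edges: (16,0,cv); (16,4,cv); (16,9,cv); (20,4,cv); (20,17,cv); (20,19,cv); (21,7,cv); (21,17,cv); (21,18,cv); (22,9,cv); (22,18,cv); (22,19,cv); (23,17,cv); (23,18,cv); (23,19,cv); (27,0,cv); (27,24,cv); (27,26,cv); (28,7,cv); (28,24,cv); (28,25,cv); (29,10,cv); (29,25,cv); (29,26,cv); (30,24,cv); (30,25,cv); (30,26,cv)


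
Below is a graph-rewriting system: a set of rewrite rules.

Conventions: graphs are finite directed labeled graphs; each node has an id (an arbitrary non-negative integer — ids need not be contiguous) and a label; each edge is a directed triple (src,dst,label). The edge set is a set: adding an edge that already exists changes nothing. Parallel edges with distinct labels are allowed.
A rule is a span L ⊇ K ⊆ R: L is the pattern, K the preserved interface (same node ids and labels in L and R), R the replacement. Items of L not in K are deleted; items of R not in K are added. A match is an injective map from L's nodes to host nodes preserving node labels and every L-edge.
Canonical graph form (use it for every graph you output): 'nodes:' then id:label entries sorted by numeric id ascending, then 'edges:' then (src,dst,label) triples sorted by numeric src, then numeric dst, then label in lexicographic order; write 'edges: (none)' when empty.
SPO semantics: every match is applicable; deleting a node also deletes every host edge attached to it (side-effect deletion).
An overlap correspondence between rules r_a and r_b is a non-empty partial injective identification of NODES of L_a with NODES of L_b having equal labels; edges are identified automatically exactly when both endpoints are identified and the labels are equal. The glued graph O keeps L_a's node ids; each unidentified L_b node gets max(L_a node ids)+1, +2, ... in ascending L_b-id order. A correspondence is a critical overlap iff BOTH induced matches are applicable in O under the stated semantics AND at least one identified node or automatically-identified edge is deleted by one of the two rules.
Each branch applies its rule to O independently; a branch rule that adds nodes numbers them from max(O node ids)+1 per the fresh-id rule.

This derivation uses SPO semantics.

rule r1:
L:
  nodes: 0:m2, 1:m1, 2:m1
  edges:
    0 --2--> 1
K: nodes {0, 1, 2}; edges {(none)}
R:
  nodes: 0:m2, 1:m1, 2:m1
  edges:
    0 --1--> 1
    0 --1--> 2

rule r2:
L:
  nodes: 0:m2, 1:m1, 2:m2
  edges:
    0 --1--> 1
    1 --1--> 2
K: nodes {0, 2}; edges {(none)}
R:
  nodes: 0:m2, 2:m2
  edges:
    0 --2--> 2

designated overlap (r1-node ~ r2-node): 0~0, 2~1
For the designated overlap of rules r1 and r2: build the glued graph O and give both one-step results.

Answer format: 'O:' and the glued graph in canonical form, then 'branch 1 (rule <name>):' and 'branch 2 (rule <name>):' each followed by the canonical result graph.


O:
nodes: 0:m2, 1:m1, 2:m1, 3:m2
edges: (0,1,2); (0,2,1); (2,3,1)
branch 1 (rule r1):
nodes: 0:m2, 1:m1, 2:m1, 3:m2
edges: (0,1,1); (0,2,1); (2,3,1)
branch 2 (rule r2):
nodes: 0:m2, 1:m1, 3:m2
edges: (0,1,2); (0,3,2)


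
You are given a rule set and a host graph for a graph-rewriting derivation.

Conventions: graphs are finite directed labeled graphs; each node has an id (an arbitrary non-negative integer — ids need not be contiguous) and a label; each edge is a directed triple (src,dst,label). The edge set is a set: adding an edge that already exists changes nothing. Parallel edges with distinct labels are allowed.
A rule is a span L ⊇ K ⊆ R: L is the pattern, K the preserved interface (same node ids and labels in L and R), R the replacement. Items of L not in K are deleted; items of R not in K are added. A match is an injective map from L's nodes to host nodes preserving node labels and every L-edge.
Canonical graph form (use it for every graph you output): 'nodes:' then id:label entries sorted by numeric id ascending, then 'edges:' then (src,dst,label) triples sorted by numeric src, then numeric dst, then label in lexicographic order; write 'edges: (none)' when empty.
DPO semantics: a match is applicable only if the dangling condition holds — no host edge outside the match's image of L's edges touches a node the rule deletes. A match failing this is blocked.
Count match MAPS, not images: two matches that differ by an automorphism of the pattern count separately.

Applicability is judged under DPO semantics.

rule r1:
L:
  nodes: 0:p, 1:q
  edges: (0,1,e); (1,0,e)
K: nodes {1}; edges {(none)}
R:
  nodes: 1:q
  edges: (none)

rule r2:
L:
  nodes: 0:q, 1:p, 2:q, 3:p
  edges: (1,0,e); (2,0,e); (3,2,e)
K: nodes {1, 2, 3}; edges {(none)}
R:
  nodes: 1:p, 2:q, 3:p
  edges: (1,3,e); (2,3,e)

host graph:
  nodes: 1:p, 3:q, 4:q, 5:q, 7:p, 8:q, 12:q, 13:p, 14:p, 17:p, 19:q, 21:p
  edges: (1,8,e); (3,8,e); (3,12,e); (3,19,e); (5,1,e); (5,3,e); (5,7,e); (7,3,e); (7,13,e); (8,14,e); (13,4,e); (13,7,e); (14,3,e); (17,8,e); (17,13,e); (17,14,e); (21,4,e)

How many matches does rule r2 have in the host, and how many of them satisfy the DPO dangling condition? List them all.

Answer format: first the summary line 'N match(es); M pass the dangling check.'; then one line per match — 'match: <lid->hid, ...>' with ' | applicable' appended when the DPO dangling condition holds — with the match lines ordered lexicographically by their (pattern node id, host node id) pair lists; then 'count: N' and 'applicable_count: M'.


4 match(es); 0 pass the dangling check.
match: 0->8, 1->1, 2->3, 3->7
match: 0->8, 1->1, 2->3, 3->14
match: 0->8, 1->17, 2->3, 3->7
match: 0->8, 1->17, 2->3, 3->14
count: 4
applicable_count: 0
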